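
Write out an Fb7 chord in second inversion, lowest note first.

Cb Ebb Fb Ab

Fb7 = Fb–Ab–Cb–Ebb; second inversion → fifth (Cb) lowest.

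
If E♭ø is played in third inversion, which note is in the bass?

E♭ø in root position is Eb–Gb–Bbb–Db.
Third inversion places the seventh in the bass, which is Db.

Db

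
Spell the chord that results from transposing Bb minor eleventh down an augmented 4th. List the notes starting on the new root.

Transposed root: Bb → Fb (augmented 4th down). So we spell Fb minor eleventh:
root → Fb
3rd (minor 3rd) → Abb
5th (perfect 5th) → Cb
7th (minor 7th) → Ebb
9th (major 9th) → Gb
11th (perfect 11th) → Bbb

Fb Abb Cb Ebb Gb Bbb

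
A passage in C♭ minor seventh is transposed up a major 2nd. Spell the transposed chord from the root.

Cb up a major 2nd → Db. New chord: Db minor seventh.
Root: Db
Minor 3rd (3rd): Fb
Perfect 5th (5th): Ab
Minor 7th (7th): Cb

Db, Fb, Ab, Cb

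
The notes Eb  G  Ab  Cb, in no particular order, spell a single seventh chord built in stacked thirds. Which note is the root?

Arranged so that each adjacent pair is a third by letter name: Ab – Cb – Eb – G.
The bottom of that stack, Ab, is the root (this is Ab minor-major seventh).

Ab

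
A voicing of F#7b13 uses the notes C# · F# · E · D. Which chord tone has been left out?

F#7b13 = F#, A#, C#, E, D. The voicing lacks the 3rd (major 3rd), A#.

A#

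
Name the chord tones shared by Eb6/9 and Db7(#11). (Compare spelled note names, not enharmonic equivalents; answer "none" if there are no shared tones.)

Eb6/9: Eb G Bb C F
Db7(#11): Db F Ab Cb G
Common to both → G, F.

G F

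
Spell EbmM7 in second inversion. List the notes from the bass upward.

Bb D Eb Gb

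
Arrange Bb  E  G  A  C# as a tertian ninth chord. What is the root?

Stacking in thirds gives A – C# – E – G – Bb, so A is the root — A dominant seventh flat nine.

A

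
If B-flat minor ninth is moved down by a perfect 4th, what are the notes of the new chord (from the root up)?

F Ab C Eb G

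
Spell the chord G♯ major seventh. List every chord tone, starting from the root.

G-sharp B-sharp D-sharp F-double-sharp

G♯ major seventh is a major seventh built on G-sharp.
root → G-sharp
3rd (major 3rd) → B-sharp
5th (perfect 5th) → D-sharp
7th (major 7th) → F-double-sharp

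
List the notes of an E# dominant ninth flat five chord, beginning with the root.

E-sharp G-double-sharp B D-sharp F-double-sharp

Root E-sharp, quality dominant ninth flat five:
root → E-sharp
3rd (major 3rd) → G-double-sharp
5th (diminished 5th) → B
7th (minor 7th) → D-sharp
9th (major 9th) → F-double-sharp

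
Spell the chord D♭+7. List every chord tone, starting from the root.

Db F A Cb

D♭+7: augmented seventh on Db.
- root: Db
- major 3rd: F
- augmented 5th: A
- minor 7th: Cb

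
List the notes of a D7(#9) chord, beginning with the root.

D  F#  A  C  E#

Root D, quality dominant seventh sharp nine:
root → D
3rd (major 3rd) → F#
5th (perfect 5th) → A
7th (minor 7th) → C
9th (augmented 9th) → E#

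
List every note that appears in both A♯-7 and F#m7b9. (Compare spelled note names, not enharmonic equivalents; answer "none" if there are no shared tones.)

A♯-7: A# C# E# G#
F#m7b9: F# A C# E G
Common to both → C#.

C#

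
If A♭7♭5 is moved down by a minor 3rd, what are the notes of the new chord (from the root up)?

F, A, Cb, Eb

Ab down a minor 3rd → F. New chord: F dominant seventh flat five.
root → F
3rd (major 3rd) → A
5th (diminished 5th) → Cb
7th (minor 7th) → Eb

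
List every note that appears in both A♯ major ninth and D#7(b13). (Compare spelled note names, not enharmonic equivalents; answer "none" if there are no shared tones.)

A#

A♯ major ninth = A#, C##, E#, G##, B#.
D#7(b13) = D#, F##, A#, C#, B.
Shared: A#.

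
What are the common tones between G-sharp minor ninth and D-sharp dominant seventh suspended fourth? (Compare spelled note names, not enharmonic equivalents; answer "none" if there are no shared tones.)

G-sharp minor ninth: G-sharp B D-sharp F-sharp A-sharp
D-sharp dominant seventh suspended fourth: D-sharp G-sharp A-sharp C-sharp
Common to both → G-sharp, D-sharp, A-sharp.

G-sharp, D-sharp, A-sharp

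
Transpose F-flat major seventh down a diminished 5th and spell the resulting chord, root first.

B♭, D, F, A

F♭ down a diminished 5th → B♭. New chord: B♭ major seventh.
B♭ — root
D — major 3rd
F — perfect 5th
A — major 7th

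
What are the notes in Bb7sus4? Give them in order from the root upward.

Bb7sus4: dominant seventh suspended fourth on B♭.
Root: B♭
Perfect 4th (4th): E♭
Perfect 5th (5th): F
Minor 7th (7th): A♭

B♭ E♭ F A♭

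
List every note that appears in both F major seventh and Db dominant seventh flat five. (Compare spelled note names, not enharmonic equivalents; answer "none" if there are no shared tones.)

F major seventh: F A C E
Db dominant seventh flat five: D-flat F A-double-flat C-flat
Common to both → F.

F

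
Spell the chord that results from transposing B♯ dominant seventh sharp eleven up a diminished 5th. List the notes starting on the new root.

B-sharp up a diminished 5th → F-sharp. New chord: F-sharp dominant seventh sharp eleven.
- root: F-sharp
- major 3rd: A-sharp
- perfect 5th: C-sharp
- minor 7th: E
- augmented 11th: B-sharp

F-sharp – A-sharp – C-sharp – E – B-sharp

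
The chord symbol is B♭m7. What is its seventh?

Root of B♭m7 = Bb. The 7th is a minor 7th: Bb up a minor 7th → Ab.

Ab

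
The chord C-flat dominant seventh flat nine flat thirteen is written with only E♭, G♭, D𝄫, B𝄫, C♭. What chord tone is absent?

C-flat dominant seventh flat nine flat thirteen = C♭, E♭, G♭, B𝄫, D𝄫, A𝄫. The voicing lacks the 13th (minor 13th), A𝄫.

A𝄫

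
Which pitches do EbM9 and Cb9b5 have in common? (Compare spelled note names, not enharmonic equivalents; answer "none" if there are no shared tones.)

Eb

EbM9 = Eb, G, Bb, D, F.
Cb9b5 = Cb, Eb, Gbb, Bbb, Db.
Shared: Eb.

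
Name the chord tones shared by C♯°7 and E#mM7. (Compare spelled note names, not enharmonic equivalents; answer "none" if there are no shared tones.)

C♯°7: C# E G Bb
E#mM7: E# G# B# D##
Common to both → none.

none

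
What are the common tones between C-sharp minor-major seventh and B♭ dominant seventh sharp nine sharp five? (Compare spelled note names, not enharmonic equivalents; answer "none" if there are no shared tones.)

C-sharp

C-sharp minor-major seventh = C-sharp, E, G-sharp, B-sharp.
B♭ dominant seventh sharp nine sharp five = B-flat, D, F-sharp, A-flat, C-sharp.
Shared: C-sharp.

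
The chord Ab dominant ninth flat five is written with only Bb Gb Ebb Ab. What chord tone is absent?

Ab dominant ninth flat five = Ab, C, Ebb, Gb, Bb. The voicing lacks the 3rd (major 3rd), C.

C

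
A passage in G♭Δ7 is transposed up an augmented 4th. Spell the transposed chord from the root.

Transposed root: Gb → C (augmented 4th up). So we spell C major seventh:
C — root
E — major 3rd
G — perfect 5th
B — major 7th

C – E – G – B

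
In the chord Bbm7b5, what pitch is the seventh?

Root of Bbm7b5 = Bb. The 7th is a minor 7th: Bb up a minor 7th → Ab.

Ab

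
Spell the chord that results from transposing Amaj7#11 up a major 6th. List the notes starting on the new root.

Transposed root: A → F# (major 6th up). So we spell F# major seventh sharp eleven:
Root: F#
Major 3rd (3rd): A#
Perfect 5th (5th): C#
Major 7th (7th): E#
Augmented 11th (11th): B#

F#, A#, C#, E#, B#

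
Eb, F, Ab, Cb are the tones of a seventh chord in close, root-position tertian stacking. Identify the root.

Stacking in thirds gives F – Ab – Cb – Eb, so F is the root — F half-diminished seventh.

F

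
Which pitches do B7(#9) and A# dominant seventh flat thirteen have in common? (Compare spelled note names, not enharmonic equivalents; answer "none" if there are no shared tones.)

B7(#9) = B, D♯, F♯, A, C𝄪.
A# dominant seventh flat thirteen = A♯, C𝄪, E♯, G♯, F♯.
Shared: F♯, C𝄪.

F♯ – C𝄪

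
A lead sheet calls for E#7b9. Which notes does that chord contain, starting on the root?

E#, G##, B#, D#, F#

E#7b9: dominant seventh flat nine on E#.
- root: E#
- major 3rd: G##
- perfect 5th: B#
- minor 7th: D#
- minor 9th: F#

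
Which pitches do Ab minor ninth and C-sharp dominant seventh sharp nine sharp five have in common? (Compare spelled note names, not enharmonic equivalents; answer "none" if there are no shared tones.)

Ab minor ninth = A-flat, C-flat, E-flat, G-flat, B-flat.
C-sharp dominant seventh sharp nine sharp five = C-sharp, E-sharp, G-double-sharp, B, D-double-sharp.
Shared: none.

none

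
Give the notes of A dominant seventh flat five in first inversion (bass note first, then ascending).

In root position, A dominant seventh flat five is A–C-sharp–E-flat–G.
First inversion puts the third (C-sharp) in the bass.

C-sharp E-flat G A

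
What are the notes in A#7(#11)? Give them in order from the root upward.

A#, C##, E#, G#, D##

A#7(#11) is a dominant seventh sharp eleven built on A#.
root → A#
3rd (major 3rd) → C##
5th (perfect 5th) → E#
7th (minor 7th) → G#
11th (augmented 11th) → D##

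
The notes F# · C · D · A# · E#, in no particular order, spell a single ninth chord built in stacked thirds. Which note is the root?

D

Arranged so that each adjacent pair is a third by letter name: D – F# – A# – C – E#.
The bottom of that stack, D, is the root (this is D dominant seventh sharp nine sharp five).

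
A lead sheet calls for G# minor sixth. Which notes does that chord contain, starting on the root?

G# minor sixth: minor sixth on G-sharp.
G-sharp — root
B — minor 3rd
D-sharp — perfect 5th
E-sharp — major 6th

G-sharp – B – D-sharp – E-sharp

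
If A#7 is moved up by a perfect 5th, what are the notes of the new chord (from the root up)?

E♯ – G𝄪 – B♯ – D♯

Transposed root: A♯ → E♯ (perfect 5th up). So we spell E♯ dominant seventh:
root → E♯
3rd (major 3rd) → G𝄪
5th (perfect 5th) → B♯
7th (minor 7th) → D♯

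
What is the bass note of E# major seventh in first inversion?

G##

E# major seventh = E#–G##–B#–D##. First inversion → third in the bass = G##.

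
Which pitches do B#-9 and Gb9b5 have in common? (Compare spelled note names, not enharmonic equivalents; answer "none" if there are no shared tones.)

B#-9 = B#, D#, F##, A#, C##.
Gb9b5 = Gb, Bb, Dbb, Fb, Ab.
Shared: none.

none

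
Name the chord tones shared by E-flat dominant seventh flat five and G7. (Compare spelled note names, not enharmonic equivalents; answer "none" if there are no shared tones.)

E-flat dominant seventh flat five: Eb G Bbb Db
G7: G B D F
Common to both → G.

G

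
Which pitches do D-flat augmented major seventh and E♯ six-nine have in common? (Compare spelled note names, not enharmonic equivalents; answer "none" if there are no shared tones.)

D-flat augmented major seventh: D-flat F A C
E♯ six-nine: E-sharp G-double-sharp B-sharp C-double-sharp F-double-sharp
Common to both → none.

none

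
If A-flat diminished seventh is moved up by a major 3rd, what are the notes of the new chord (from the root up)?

C  E-flat  G-flat  B-double-flat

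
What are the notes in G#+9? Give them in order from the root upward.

Root G#, quality dominant ninth sharp five:
root → G#
3rd (major 3rd) → B#
5th (augmented 5th) → D##
7th (minor 7th) → F#
9th (major 9th) → A#

G# – B# – D## – F# – A#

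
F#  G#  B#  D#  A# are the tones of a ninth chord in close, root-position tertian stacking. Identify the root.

G#

Arranged so that each adjacent pair is a third by letter name: G# – B# – D# – F# – A#.
The bottom of that stack, G#, is the root (this is G# dominant ninth).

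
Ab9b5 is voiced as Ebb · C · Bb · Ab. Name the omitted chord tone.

Ab9b5 = Ab, C, Ebb, Gb, Bb. The voicing lacks the 7th (minor 7th), Gb.

Gb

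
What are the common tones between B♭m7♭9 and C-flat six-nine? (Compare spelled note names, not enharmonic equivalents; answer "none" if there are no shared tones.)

Db, Ab, Cb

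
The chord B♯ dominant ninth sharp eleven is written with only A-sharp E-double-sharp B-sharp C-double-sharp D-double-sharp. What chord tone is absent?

F-double-sharp

The full B♯ dominant ninth sharp eleven chord is B-sharp, D-double-sharp, F-double-sharp, A-sharp, C-double-sharp, E-double-sharp.
Comparing with the voicing, the perfect 5th (5th) — F-double-sharp — is absent.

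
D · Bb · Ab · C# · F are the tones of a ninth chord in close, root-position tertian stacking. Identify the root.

Bb

Stacking in thirds gives Bb – D – F – Ab – C#, so Bb is the root — Bb dominant seventh sharp nine.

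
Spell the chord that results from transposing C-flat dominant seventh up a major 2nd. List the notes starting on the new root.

Db F Ab Cb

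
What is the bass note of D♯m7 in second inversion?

A#

D♯m7 in root position is D#–F#–A#–C#.
Second inversion places the fifth in the bass, which is A#.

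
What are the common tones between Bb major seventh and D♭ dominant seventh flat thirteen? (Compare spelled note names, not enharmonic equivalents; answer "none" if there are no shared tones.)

Bb major seventh = B-flat, D, F, A.
D♭ dominant seventh flat thirteen = D-flat, F, A-flat, C-flat, B-double-flat.
Shared: F.

F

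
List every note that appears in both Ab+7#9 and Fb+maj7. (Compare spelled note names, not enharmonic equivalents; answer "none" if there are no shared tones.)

Ab+7#9 = A♭, C, E, G♭, B.
Fb+maj7 = F♭, A♭, C, E♭.
Shared: A♭, C.

A♭, C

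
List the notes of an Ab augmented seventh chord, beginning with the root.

A-flat – C – E – G-flat

Root A-flat, quality augmented seventh:
A-flat — root
C — major 3rd
E — augmented 5th
G-flat — minor 7th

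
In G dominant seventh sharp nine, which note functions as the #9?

A#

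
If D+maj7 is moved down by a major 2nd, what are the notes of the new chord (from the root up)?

C – E – G♯ – B

Transposed root: D → C (major 2nd down). So we spell C augmented major seventh:
- root: C
- major 3rd: E
- augmented 5th: G♯
- major 7th: B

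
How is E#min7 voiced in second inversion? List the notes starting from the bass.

E#min7 = E♯–G♯–B♯–D♯; second inversion → fifth (B♯) lowest.

B♯ – D♯ – E♯ – G♯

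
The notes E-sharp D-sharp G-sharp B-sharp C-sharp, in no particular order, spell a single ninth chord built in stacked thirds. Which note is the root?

Stacking in thirds gives C-sharp – E-sharp – G-sharp – B-sharp – D-sharp, so C-sharp is the root — C-sharp major ninth.

C-sharp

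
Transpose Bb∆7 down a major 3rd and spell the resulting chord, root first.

B♭ down a major 3rd → G♭. New chord: G♭ major seventh.
root → G♭
3rd (major 3rd) → B♭
5th (perfect 5th) → D♭
7th (major 7th) → F

G♭ B♭ D♭ F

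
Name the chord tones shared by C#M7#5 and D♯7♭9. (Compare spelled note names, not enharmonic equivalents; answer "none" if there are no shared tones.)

C#

C#M7#5: C# E# G## B#
D♯7♭9: D# F## A# C# E
Common to both → C#.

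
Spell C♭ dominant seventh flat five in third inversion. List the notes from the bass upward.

C♭ dominant seventh flat five = C-flat–E-flat–G-double-flat–B-double-flat; third inversion → seventh (B-double-flat) lowest.

B-double-flat  C-flat  E-flat  G-double-flat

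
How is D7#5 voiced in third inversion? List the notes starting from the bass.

C D F# A#

D7#5 = D–F#–A#–C; third inversion → seventh (C) lowest.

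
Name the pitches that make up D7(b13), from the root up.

D – F# – A – C – Bb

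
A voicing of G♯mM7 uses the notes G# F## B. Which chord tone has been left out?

D#

The full G♯mM7 chord is G#, B, D#, F##.
Comparing with the voicing, the perfect 5th (5th) — D# — is absent.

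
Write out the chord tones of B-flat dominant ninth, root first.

B-flat dominant ninth is a dominant ninth built on Bb.
Root: Bb
Major 3rd (3rd): D
Perfect 5th (5th): F
Minor 7th (7th): Ab
Major 9th (9th): C

Bb  D  F  Ab  C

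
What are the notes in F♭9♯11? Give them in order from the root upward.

F♭9♯11 is a dominant ninth sharp eleven built on Fb.
Fb — root
Ab — major 3rd
Cb — perfect 5th
Ebb — minor 7th
Gb — major 9th
Bb — augmented 11th

Fb – Ab – Cb – Ebb – Gb – Bb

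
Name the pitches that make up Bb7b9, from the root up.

Bb7b9: dominant seventh flat nine on B♭.
- root: B♭
- major 3rd: D
- perfect 5th: F
- minor 7th: A♭
- minor 9th: C♭

B♭ D F A♭ C♭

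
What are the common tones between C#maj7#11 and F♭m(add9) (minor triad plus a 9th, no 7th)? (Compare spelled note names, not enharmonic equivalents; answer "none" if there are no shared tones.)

none

C#maj7#11 = C#, E#, G#, B#, F##.
F♭m(add9) = Fb, Abb, Cb, Gb.
Shared: none.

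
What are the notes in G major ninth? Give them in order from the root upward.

G, B, D, F♯, A

Root G, quality major ninth:
Root: G
Major 3rd (3rd): B
Perfect 5th (5th): D
Major 7th (7th): F♯
Major 9th (9th): A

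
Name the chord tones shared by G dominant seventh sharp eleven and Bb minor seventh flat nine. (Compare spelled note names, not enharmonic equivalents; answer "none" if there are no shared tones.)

G dominant seventh sharp eleven = G, B, D, F, C#.
Bb minor seventh flat nine = Bb, Db, F, Ab, Cb.
Shared: F.

F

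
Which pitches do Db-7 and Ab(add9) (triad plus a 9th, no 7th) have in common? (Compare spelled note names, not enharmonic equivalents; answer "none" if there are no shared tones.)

Db-7: Db Fb Ab Cb
Ab(add9): Ab C Eb Bb
Common to both → Ab.

Ab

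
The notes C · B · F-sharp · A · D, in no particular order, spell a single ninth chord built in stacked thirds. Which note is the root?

Stacking in thirds gives B – D – F-sharp – A – C, so B is the root — B minor seventh flat nine.

B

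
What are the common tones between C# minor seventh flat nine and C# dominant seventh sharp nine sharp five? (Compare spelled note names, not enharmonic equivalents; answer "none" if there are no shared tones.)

C# – B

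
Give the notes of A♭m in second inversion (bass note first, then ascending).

E♭ – A♭ – C♭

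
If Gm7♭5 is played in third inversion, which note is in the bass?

F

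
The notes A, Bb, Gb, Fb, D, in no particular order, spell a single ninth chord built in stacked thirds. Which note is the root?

Stacking in thirds gives Gb – Bb – D – Fb – A, so Gb is the root — Gb dominant seventh sharp nine sharp five.

Gb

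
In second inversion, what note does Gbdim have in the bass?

Dbb

Gbdim = Gb–Bbb–Dbb. Second inversion → fifth in the bass = Dbb.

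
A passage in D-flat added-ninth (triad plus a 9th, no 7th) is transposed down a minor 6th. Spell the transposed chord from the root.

A minor 6th down from D-flat is F, so the new chord is F added-ninth.
- root: F
- major 3rd: A
- perfect 5th: C
- major 9th: G

F, A, C, G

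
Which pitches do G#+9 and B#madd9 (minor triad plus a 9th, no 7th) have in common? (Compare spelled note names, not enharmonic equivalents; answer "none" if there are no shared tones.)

G#+9 = G#, B#, D##, F#, A#.
B#madd9 = B#, D#, F##, C##.
Shared: B#.

B#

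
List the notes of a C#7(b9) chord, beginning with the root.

C#, E#, G#, B, D

C#7(b9) is a dominant seventh flat nine built on C#.
C# — root
E# — major 3rd
G# — perfect 5th
B — minor 7th
D — minor 9th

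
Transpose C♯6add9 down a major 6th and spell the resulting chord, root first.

E G# B C# F#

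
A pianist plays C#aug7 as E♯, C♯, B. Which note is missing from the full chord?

The full C#aug7 chord is C♯, E♯, G𝄪, B.
Comparing with the voicing, the augmented 5th (5th) — G𝄪 — is absent.

G𝄪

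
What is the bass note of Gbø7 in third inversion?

Gbø7 in root position is Gb–Bbb–Dbb–Fb.
Third inversion places the seventh in the bass, which is Fb.

Fb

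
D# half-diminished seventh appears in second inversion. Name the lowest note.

A

D# half-diminished seventh = D-sharp–F-sharp–A–C-sharp. Second inversion → fifth in the bass = A.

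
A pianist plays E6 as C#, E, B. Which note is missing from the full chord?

G#

E6 = E, G#, B, C#. The voicing lacks the 3rd (major 3rd), G#.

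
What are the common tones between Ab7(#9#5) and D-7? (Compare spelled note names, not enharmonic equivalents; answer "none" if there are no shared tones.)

C

Ab7(#9#5): Ab C E Gb B
D-7: D F A C
Common to both → C.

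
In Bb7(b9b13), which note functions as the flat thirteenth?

G♭

Bb7(b9b13) is built on B♭; its 13th is a minor 13th above the root.
A sixth above B uses the letter G, and the minor 13th above B♭ is G♭.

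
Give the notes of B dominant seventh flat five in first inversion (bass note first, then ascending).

D♯, F, A, B

In root position, B dominant seventh flat five is B–D♯–F–A.
First inversion puts the third (D♯) in the bass.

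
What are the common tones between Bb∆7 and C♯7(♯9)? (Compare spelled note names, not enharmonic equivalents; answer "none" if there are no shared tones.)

Bb∆7: Bb D F A
C♯7(♯9): C# E# G# B D##
Common to both → none.

none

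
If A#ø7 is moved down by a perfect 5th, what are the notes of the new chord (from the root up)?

D♯, F♯, A, C♯

Transposed root: A♯ → D♯ (perfect 5th down). So we spell D♯ half-diminished seventh:
Root: D♯
Minor 3rd (3rd): F♯
Diminished 5th (5th): A
Minor 7th (7th): C♯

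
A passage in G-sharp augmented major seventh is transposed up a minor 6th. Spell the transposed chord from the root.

E – G-sharp – B-sharp – D-sharp

G-sharp up a minor 6th → E. New chord: E augmented major seventh.
- root: E
- major 3rd: G-sharp
- augmented 5th: B-sharp
- major 7th: D-sharp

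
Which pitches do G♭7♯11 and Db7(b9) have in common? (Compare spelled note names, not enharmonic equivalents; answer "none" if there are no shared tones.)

Db

G♭7♯11 = Gb, Bb, Db, Fb, C.
Db7(b9) = Db, F, Ab, Cb, Ebb.
Shared: Db.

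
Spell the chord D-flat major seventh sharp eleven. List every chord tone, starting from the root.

Root Db, quality major seventh sharp eleven:
Root: Db
Major 3rd (3rd): F
Perfect 5th (5th): Ab
Major 7th (7th): C
Augmented 11th (11th): G

Db, F, Ab, C, G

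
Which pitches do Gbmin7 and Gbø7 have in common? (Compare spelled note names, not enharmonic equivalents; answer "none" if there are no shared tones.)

Gbmin7 = Gb, Bbb, Db, Fb.
Gbø7 = Gb, Bbb, Dbb, Fb.
Shared: Gb, Bbb, Fb.

Gb, Bbb, Fb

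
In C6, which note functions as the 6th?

A

Root of C6 = C. The 6th is a major 6th: C up a major 6th → A.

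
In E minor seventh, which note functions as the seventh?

D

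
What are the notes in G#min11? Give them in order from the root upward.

Root G♯, quality minor eleventh:
Root: G♯
Minor 3rd (3rd): B
Perfect 5th (5th): D♯
Minor 7th (7th): F♯
Major 9th (9th): A♯
Perfect 11th (11th): C♯

G♯ – B – D♯ – F♯ – A♯ – C♯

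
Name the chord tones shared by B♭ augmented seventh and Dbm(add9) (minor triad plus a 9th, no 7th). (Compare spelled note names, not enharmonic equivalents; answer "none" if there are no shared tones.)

B♭ augmented seventh = Bb, D, F#, Ab.
Dbm(add9) = Db, Fb, Ab, Eb.
Shared: Ab.

Ab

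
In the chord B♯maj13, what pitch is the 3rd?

D##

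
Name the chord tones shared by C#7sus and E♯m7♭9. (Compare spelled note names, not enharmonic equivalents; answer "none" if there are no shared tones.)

C#7sus = C#, F#, G#, B.
E♯m7♭9 = E#, G#, B#, D#, F#.
Shared: F#, G#.

F# G#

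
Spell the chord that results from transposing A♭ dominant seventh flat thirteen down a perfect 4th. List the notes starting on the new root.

E♭  G  B♭  D♭  C♭

Transposed root: A♭ → E♭ (perfect 4th down). So we spell E♭ dominant seventh flat thirteen:
root → E♭
3rd (major 3rd) → G
5th (perfect 5th) → B♭
7th (minor 7th) → D♭
13th (minor 13th) → C♭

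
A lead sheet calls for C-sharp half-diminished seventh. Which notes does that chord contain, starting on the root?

C-sharp, E, G, B

Root C-sharp, quality half-diminished seventh:
root → C-sharp
3rd (minor 3rd) → E
5th (diminished 5th) → G
7th (minor 7th) → B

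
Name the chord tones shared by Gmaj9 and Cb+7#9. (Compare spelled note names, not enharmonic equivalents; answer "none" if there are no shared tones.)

Gmaj9 = G, B, D, F♯, A.
Cb+7#9 = C♭, E♭, G, B𝄫, D.
Shared: G, D.

G, D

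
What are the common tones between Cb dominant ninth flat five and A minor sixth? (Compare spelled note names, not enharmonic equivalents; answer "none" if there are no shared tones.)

none

Cb dominant ninth flat five: C-flat E-flat G-double-flat B-double-flat D-flat
A minor sixth: A C E F-sharp
Common to both → none.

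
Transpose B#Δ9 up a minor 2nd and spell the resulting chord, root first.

C#  E#  G#  B#  D#

Transposed root: B# → C# (minor 2nd up). So we spell C# major ninth:
root → C#
3rd (major 3rd) → E#
5th (perfect 5th) → G#
7th (major 7th) → B#
9th (major 9th) → D#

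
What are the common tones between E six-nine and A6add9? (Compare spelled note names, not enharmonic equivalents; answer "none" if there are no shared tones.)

E – B – C# – F#

E six-nine = E, G#, B, C#, F#.
A6add9 = A, C#, E, F#, B.
Shared: E, B, C#, F#.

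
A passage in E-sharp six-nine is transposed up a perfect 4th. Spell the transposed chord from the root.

E# up a perfect 4th → A#. New chord: A# six-nine.
- root: A#
- major 3rd: C##
- perfect 5th: E#
- major 6th: F##
- major 9th: B#

A#  C##  E#  F##  B#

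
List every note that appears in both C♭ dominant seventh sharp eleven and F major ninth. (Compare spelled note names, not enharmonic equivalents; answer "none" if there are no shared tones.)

F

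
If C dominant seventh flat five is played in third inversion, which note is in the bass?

Bb

C dominant seventh flat five in root position is C–E–Gb–Bb.
Third inversion places the seventh in the bass, which is Bb.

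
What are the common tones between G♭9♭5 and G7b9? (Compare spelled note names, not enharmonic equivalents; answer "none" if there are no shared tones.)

G♭9♭5 = Gb, Bb, Dbb, Fb, Ab.
G7b9 = G, B, D, F, Ab.
Shared: Ab.

Ab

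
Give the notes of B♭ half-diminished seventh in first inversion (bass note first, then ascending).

B♭ half-diminished seventh = B-flat–D-flat–F-flat–A-flat; first inversion → third (D-flat) lowest.

D-flat, F-flat, A-flat, B-flat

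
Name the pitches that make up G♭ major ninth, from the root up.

G♭ B♭ D♭ F A♭

Root G♭, quality major ninth:
root → G♭
3rd (major 3rd) → B♭
5th (perfect 5th) → D♭
7th (major 7th) → F
9th (major 9th) → A♭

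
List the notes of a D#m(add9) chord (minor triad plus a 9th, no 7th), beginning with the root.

D#m(add9): minor added-ninth on D♯.
D♯ — root
F♯ — minor 3rd
A♯ — perfect 5th
E♯ — major 9th

D♯ F♯ A♯ E♯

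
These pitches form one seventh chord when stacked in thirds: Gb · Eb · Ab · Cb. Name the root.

Ab

Arranged so that each adjacent pair is a third by letter name: Ab – Cb – Eb – Gb.
The bottom of that stack, Ab, is the root (this is Ab minor seventh).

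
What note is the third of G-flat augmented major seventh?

Bb

Root of G-flat augmented major seventh = Gb. The 3rd is a major 3rd: Gb up a major 3rd → Bb.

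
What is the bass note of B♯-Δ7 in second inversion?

F##

B♯-Δ7 in root position is B#–D#–F##–A##.
Second inversion places the fifth in the bass, which is F##.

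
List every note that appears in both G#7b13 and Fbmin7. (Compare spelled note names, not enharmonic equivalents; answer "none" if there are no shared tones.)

none

G#7b13: G# B# D# F# E
Fbmin7: Fb Abb Cb Ebb
Common to both → none.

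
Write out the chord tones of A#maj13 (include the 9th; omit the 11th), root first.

A#  C##  E#  G##  B#  F##

A#maj13: major thirteenth on A#.
- root: A#
- major 3rd: C##
- perfect 5th: E#
- major 7th: G##
- major 9th: B#
- major 13th: F##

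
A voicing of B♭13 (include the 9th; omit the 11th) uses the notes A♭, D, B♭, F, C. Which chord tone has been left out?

The full B♭13 chord is B♭, D, F, A♭, C, G.
Comparing with the voicing, the major 13th (13th) — G — is absent.

G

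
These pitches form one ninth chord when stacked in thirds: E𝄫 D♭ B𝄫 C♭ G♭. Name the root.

Arranged so that each adjacent pair is a third by letter name: C♭ – E𝄫 – G♭ – B𝄫 – D♭.
The bottom of that stack, C♭, is the root (this is C♭ minor ninth).

C♭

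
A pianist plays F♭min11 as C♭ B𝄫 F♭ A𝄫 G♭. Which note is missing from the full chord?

E𝄫

The full F♭min11 chord is F♭, A𝄫, C♭, E𝄫, G♭, B𝄫.
Comparing with the voicing, the minor 7th (7th) — E𝄫 — is absent.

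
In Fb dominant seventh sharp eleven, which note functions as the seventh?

Fb dominant seventh sharp eleven is built on Fb; its 7th is a minor 7th above the root.
A seventh above F uses the letter E, and the minor 7th above Fb is Ebb.

Ebb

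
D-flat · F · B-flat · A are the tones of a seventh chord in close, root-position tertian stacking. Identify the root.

Stacking in thirds gives B-flat – D-flat – F – A, so B-flat is the root — B-flat minor-major seventh.

B-flat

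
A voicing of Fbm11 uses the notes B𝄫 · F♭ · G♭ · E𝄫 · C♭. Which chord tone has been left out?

The full Fbm11 chord is F♭, A𝄫, C♭, E𝄫, G♭, B𝄫.
Comparing with the voicing, the minor 3rd (3rd) — A𝄫 — is absent.

A𝄫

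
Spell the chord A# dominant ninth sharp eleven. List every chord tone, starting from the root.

A# dominant ninth sharp eleven: dominant ninth sharp eleven on A-sharp.
A-sharp — root
C-double-sharp — major 3rd
E-sharp — perfect 5th
G-sharp — minor 7th
B-sharp — major 9th
D-double-sharp — augmented 11th

A-sharp, C-double-sharp, E-sharp, G-sharp, B-sharp, D-double-sharp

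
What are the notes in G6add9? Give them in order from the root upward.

G6add9 is a six-nine built on G.
Root: G
Major 3rd (3rd): B
Perfect 5th (5th): D
Major 6th (6th): E
Major 9th (9th): A

G – B – D – E – A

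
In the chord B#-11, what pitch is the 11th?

Root of B#-11 = B#. The 11th is a perfect 11th: B# up a perfect 11th → E#.

E#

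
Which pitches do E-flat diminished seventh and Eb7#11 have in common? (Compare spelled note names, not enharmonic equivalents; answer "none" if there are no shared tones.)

E-flat diminished seventh: E♭ G♭ B𝄫 D𝄫
Eb7#11: E♭ G B♭ D♭ A
Common to both → E♭.

E♭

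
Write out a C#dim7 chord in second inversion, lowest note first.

In root position, C#dim7 is C#–E–G–Bb.
Second inversion puts the fifth (G) in the bass.

G – Bb – C# – E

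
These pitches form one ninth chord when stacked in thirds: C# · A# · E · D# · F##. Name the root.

Stacking in thirds gives D# – F## – A# – C# – E, so D# is the root — D# dominant seventh flat nine.

D#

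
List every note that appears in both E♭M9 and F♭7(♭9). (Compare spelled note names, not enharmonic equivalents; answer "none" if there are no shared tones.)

none

E♭M9 = Eb, G, Bb, D, F.
F♭7(♭9) = Fb, Ab, Cb, Ebb, Gbb.
Shared: none.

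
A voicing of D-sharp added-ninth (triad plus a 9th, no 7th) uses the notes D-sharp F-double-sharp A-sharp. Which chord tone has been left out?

E-sharp

The full D-sharp added-ninth chord is D-sharp, F-double-sharp, A-sharp, E-sharp.
Comparing with the voicing, the major 9th (9th) — E-sharp — is absent.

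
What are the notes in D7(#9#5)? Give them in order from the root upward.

D  F♯  A♯  C  E♯

D7(#9#5): dominant seventh sharp nine sharp five on D.
D — root
F♯ — major 3rd
A♯ — augmented 5th
C — minor 7th
E♯ — augmented 9th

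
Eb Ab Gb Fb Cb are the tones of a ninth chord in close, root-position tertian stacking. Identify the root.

Fb

Stacking in thirds gives Fb – Ab – Cb – Eb – Gb, so Fb is the root — Fb major ninth.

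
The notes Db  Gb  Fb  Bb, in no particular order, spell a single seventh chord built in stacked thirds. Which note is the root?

Stacking in thirds gives Gb – Bb – Db – Fb, so Gb is the root — Gb dominant seventh.

Gb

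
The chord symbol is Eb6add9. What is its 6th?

C

Eb6add9 is built on Eb; its 6th is a major 6th above the root.
A sixth above E uses the letter C, and the major 6th above Eb is C.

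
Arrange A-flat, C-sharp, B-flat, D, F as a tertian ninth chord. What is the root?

Arranged so that each adjacent pair is a third by letter name: B-flat – D – F – A-flat – C-sharp.
The bottom of that stack, B-flat, is the root (this is B-flat dominant seventh sharp nine).

B-flat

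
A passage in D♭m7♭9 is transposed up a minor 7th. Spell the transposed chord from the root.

A minor 7th up from Db is Cb, so the new chord is Cb minor seventh flat nine.
- root: Cb
- minor 3rd: Ebb
- perfect 5th: Gb
- minor 7th: Bbb
- minor 9th: Dbb

Cb – Ebb – Gb – Bbb – Dbb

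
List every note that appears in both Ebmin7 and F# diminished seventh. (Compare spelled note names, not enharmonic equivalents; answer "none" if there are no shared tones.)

Ebmin7: Eb Gb Bb Db
F# diminished seventh: F# A C Eb
Common to both → Eb.

Eb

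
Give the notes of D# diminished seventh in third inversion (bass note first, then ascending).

C  D♯  F♯  A

D# diminished seventh = D♯–F♯–A–C; third inversion → seventh (C) lowest.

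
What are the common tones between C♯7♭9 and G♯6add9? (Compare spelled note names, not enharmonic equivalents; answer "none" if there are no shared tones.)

E# – G#

C♯7♭9: C# E# G# B D
G♯6add9: G# B# D# E# A#
Common to both → E#, G#.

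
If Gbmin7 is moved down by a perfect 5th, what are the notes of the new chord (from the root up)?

C♭, E𝄫, G♭, B𝄫

Transposed root: G♭ → C♭ (perfect 5th down). So we spell C♭ minor seventh:
Root: C♭
Minor 3rd (3rd): E𝄫
Perfect 5th (5th): G♭
Minor 7th (7th): B𝄫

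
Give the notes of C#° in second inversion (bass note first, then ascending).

G, C#, E

In root position, C#° is C#–E–G.
Second inversion puts the fifth (G) in the bass.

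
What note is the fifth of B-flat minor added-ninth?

F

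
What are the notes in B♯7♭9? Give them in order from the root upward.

B♯, D𝄪, F𝄪, A♯, C♯

B♯7♭9 is a dominant seventh flat nine built on B♯.
root → B♯
3rd (major 3rd) → D𝄪
5th (perfect 5th) → F𝄪
7th (minor 7th) → A♯
9th (minor 9th) → C♯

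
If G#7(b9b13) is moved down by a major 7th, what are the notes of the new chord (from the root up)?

A major 7th down from G# is A, so the new chord is A dominant seventh flat nine flat thirteen.
Root: A
Major 3rd (3rd): C#
Perfect 5th (5th): E
Minor 7th (7th): G
Minor 9th (9th): Bb
Minor 13th (13th): F

A, C#, E, G, Bb, F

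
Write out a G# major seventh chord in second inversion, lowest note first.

D♯  F𝄪  G♯  B♯

G# major seventh = G♯–B♯–D♯–F𝄪; second inversion → fifth (D♯) lowest.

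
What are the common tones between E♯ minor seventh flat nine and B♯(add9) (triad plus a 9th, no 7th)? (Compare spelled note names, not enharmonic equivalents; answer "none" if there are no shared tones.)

B#

E♯ minor seventh flat nine: E# G# B# D# F#
B♯(add9): B# D## F## C##
Common to both → B#.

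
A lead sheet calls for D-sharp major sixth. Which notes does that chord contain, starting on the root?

D-sharp, F-double-sharp, A-sharp, B-sharp

D-sharp major sixth: major sixth on D-sharp.
D-sharp — root
F-double-sharp — major 3rd
A-sharp — perfect 5th
B-sharp — major 6th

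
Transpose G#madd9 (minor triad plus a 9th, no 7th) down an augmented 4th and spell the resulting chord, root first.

D – F – A – E

An augmented 4th down from G♯ is D, so the new chord is D minor added-ninth.
- root: D
- minor 3rd: F
- perfect 5th: A
- major 9th: E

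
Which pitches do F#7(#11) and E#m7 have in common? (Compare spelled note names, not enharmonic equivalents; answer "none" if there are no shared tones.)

B#

F#7(#11) = F#, A#, C#, E, B#.
E#m7 = E#, G#, B#, D#.
Shared: B#.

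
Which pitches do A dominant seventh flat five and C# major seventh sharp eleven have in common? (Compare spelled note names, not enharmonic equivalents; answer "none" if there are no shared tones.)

C#

A dominant seventh flat five: A C# Eb G
C# major seventh sharp eleven: C# E# G# B# F##
Common to both → C#.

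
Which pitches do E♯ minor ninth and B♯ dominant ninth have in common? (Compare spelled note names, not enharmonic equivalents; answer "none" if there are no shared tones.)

B-sharp  F-double-sharp

E♯ minor ninth: E-sharp G-sharp B-sharp D-sharp F-double-sharp
B♯ dominant ninth: B-sharp D-double-sharp F-double-sharp A-sharp C-double-sharp
Common to both → B-sharp, F-double-sharp.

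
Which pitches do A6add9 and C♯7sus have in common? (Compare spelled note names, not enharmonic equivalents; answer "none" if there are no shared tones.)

A6add9: A C# E F# B
C♯7sus: C# F# G# B
Common to both → C#, F#, B.

C# – F# – B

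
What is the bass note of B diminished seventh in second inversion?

F

B diminished seventh in root position is B–D–F–Ab.
Second inversion places the fifth in the bass, which is F.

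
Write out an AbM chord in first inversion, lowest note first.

In root position, AbM is Ab–C–Eb.
First inversion puts the third (C) in the bass.

C, Eb, Ab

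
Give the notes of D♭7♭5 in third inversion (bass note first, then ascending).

D♭7♭5 = Db–F–Abb–Cb; third inversion → seventh (Cb) lowest.

Cb – Db – F – Abb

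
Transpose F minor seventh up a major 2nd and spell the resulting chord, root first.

G Bb D F

A major 2nd up from F is G, so the new chord is G minor seventh.
G — root
Bb — minor 3rd
D — perfect 5th
F — minor 7th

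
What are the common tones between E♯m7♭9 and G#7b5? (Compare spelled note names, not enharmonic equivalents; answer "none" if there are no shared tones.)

G♯ B♯ F♯

E♯m7♭9: E♯ G♯ B♯ D♯ F♯
G#7b5: G♯ B♯ D F♯
Common to both → G♯, B♯, F♯.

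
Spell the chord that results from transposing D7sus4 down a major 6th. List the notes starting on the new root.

A major 6th down from D is F, so the new chord is F dominant seventh suspended fourth.
- root: F
- perfect 4th: B♭
- perfect 5th: C
- minor 7th: E♭

F, B♭, C, E♭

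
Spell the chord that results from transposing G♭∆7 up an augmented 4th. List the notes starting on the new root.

C, E, G, B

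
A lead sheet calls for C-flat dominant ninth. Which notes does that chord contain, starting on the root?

C-flat dominant ninth is a dominant ninth built on Cb.
- root: Cb
- major 3rd: Eb
- perfect 5th: Gb
- minor 7th: Bbb
- major 9th: Db

Cb, Eb, Gb, Bbb, Db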